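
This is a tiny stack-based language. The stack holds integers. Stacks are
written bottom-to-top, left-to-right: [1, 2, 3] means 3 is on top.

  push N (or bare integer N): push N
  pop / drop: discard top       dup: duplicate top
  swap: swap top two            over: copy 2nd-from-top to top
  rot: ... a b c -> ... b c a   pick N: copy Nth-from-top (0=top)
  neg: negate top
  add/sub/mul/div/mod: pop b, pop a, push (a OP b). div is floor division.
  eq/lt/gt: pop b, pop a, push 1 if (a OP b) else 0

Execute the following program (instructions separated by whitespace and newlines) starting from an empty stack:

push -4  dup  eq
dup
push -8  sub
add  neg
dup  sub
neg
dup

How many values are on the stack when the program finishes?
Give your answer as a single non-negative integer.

After 'push -4': stack = [-4] (depth 1)
After 'dup': stack = [-4, -4] (depth 2)
After 'eq': stack = [1] (depth 1)
After 'dup': stack = [1, 1] (depth 2)
After 'push -8': stack = [1, 1, -8] (depth 3)
After 'sub': stack = [1, 9] (depth 2)
After 'add': stack = [10] (depth 1)
After 'neg': stack = [-10] (depth 1)
After 'dup': stack = [-10, -10] (depth 2)
After 'sub': stack = [0] (depth 1)
After 'neg': stack = [0] (depth 1)
After 'dup': stack = [0, 0] (depth 2)

Answer: 2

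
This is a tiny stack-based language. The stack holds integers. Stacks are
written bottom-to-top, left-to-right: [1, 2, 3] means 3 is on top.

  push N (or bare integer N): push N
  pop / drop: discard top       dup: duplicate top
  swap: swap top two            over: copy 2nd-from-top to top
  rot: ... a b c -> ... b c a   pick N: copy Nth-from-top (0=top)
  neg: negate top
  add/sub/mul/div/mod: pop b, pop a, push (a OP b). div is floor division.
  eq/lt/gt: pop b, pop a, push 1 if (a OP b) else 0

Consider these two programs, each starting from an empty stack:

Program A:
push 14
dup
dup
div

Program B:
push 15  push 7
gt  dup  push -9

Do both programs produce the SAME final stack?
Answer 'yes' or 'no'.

Answer: no

Derivation:
Program A trace:
  After 'push 14': [14]
  After 'dup': [14, 14]
  After 'dup': [14, 14, 14]
  After 'div': [14, 1]
Program A final stack: [14, 1]

Program B trace:
  After 'push 15': [15]
  After 'push 7': [15, 7]
  After 'gt': [1]
  After 'dup': [1, 1]
  After 'push -9': [1, 1, -9]
Program B final stack: [1, 1, -9]
Same: no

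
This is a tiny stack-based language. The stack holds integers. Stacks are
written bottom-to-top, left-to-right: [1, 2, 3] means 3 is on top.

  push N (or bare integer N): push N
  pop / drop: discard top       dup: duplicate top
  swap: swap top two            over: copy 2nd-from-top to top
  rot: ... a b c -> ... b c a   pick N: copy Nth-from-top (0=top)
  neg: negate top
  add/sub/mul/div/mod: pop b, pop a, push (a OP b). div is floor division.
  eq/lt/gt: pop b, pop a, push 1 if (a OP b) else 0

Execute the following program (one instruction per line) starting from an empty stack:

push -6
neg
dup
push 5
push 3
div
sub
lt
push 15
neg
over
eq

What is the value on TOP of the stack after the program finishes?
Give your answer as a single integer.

After 'push -6': [-6]
After 'neg': [6]
After 'dup': [6, 6]
After 'push 5': [6, 6, 5]
After 'push 3': [6, 6, 5, 3]
After 'div': [6, 6, 1]
After 'sub': [6, 5]
After 'lt': [0]
After 'push 15': [0, 15]
After 'neg': [0, -15]
After 'over': [0, -15, 0]
After 'eq': [0, 0]

Answer: 0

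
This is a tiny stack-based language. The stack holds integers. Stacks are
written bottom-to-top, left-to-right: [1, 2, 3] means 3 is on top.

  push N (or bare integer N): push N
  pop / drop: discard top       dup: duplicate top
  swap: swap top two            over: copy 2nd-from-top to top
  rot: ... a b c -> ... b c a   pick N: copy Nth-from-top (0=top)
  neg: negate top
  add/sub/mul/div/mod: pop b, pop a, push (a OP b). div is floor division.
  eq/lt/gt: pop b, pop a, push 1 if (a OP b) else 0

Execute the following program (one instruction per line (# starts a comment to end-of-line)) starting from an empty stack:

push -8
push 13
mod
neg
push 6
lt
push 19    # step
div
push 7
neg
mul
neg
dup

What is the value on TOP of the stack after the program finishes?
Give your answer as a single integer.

After 'push -8': [-8]
After 'push 13': [-8, 13]
After 'mod': [5]
After 'neg': [-5]
After 'push 6': [-5, 6]
After 'lt': [1]
After 'push 19': [1, 19]
After 'div': [0]
After 'push 7': [0, 7]
After 'neg': [0, -7]
After 'mul': [0]
After 'neg': [0]
After 'dup': [0, 0]

Answer: 0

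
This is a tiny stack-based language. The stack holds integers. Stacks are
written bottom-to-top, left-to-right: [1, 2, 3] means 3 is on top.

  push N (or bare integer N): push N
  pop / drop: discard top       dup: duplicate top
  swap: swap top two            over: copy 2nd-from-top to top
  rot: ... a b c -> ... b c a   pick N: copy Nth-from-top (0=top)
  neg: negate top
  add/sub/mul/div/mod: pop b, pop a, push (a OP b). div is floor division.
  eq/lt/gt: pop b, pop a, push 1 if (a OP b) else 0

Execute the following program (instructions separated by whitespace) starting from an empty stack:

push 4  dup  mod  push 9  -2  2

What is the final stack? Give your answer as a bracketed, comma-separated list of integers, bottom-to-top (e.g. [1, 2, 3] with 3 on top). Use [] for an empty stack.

Answer: [0, 9, -2, 2]

Derivation:
After 'push 4': [4]
After 'dup': [4, 4]
After 'mod': [0]
After 'push 9': [0, 9]
After 'push -2': [0, 9, -2]
After 'push 2': [0, 9, -2, 2]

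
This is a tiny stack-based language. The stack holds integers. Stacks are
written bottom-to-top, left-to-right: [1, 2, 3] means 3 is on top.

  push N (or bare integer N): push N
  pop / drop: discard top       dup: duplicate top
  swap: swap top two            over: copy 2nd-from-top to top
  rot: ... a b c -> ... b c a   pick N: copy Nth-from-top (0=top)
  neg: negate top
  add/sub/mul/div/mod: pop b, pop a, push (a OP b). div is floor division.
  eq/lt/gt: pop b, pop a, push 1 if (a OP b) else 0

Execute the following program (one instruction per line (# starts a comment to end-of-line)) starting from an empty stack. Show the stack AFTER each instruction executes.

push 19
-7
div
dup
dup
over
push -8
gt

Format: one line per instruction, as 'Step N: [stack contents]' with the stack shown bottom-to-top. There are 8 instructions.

Step 1: [19]
Step 2: [19, -7]
Step 3: [-3]
Step 4: [-3, -3]
Step 5: [-3, -3, -3]
Step 6: [-3, -3, -3, -3]
Step 7: [-3, -3, -3, -3, -8]
Step 8: [-3, -3, -3, 1]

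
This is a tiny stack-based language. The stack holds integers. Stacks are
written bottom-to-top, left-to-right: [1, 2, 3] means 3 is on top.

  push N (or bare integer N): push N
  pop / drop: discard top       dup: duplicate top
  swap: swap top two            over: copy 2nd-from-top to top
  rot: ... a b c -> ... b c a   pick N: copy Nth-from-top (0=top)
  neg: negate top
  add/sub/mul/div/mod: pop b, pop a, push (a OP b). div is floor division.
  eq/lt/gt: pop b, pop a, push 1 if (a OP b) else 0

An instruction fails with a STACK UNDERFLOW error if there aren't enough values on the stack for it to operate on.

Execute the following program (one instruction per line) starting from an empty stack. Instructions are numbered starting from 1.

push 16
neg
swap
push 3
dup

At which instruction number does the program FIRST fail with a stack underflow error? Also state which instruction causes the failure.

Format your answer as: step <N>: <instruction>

Step 1 ('push 16'): stack = [16], depth = 1
Step 2 ('neg'): stack = [-16], depth = 1
Step 3 ('swap'): needs 2 value(s) but depth is 1 — STACK UNDERFLOW

Answer: step 3: swap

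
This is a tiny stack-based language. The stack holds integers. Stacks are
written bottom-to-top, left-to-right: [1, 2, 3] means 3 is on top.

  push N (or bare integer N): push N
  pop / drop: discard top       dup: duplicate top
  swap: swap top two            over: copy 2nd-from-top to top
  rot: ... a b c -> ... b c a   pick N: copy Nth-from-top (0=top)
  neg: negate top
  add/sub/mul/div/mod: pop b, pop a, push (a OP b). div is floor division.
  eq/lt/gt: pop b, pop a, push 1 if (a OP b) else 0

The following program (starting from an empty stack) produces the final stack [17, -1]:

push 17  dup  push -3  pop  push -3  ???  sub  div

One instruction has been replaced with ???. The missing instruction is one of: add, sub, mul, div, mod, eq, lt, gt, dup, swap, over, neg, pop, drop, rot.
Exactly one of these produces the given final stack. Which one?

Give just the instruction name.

Stack before ???: [17, 17, -3]
Stack after ???:  [17, 17, -3, 17]
The instruction that transforms [17, 17, -3] -> [17, 17, -3, 17] is: over

Answer: over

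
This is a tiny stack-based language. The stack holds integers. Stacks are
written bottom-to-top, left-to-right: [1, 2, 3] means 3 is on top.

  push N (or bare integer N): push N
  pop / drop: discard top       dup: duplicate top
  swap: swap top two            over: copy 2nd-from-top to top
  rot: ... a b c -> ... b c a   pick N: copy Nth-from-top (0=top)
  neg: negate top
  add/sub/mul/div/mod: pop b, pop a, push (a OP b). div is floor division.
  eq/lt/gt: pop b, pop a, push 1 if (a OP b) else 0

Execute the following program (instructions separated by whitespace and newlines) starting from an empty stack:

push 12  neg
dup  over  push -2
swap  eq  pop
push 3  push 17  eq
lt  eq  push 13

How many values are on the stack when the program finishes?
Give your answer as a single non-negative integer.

After 'push 12': stack = [12] (depth 1)
After 'neg': stack = [-12] (depth 1)
After 'dup': stack = [-12, -12] (depth 2)
After 'over': stack = [-12, -12, -12] (depth 3)
After 'push -2': stack = [-12, -12, -12, -2] (depth 4)
After 'swap': stack = [-12, -12, -2, -12] (depth 4)
After 'eq': stack = [-12, -12, 0] (depth 3)
After 'pop': stack = [-12, -12] (depth 2)
After 'push 3': stack = [-12, -12, 3] (depth 3)
After 'push 17': stack = [-12, -12, 3, 17] (depth 4)
After 'eq': stack = [-12, -12, 0] (depth 3)
After 'lt': stack = [-12, 1] (depth 2)
After 'eq': stack = [0] (depth 1)
After 'push 13': stack = [0, 13] (depth 2)

Answer: 2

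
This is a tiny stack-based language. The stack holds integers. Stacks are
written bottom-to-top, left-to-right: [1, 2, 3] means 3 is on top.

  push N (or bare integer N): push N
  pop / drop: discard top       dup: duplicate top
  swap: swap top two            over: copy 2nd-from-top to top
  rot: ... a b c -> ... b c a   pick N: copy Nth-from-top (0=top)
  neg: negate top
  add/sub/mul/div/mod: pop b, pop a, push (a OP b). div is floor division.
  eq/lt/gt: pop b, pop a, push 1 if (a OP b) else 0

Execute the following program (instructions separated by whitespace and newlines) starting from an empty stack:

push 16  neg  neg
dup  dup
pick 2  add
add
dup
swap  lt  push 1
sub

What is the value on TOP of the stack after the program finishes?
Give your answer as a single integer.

Answer: -1

Derivation:
After 'push 16': [16]
After 'neg': [-16]
After 'neg': [16]
After 'dup': [16, 16]
After 'dup': [16, 16, 16]
After 'pick 2': [16, 16, 16, 16]
After 'add': [16, 16, 32]
After 'add': [16, 48]
After 'dup': [16, 48, 48]
After 'swap': [16, 48, 48]
After 'lt': [16, 0]
After 'push 1': [16, 0, 1]
After 'sub': [16, -1]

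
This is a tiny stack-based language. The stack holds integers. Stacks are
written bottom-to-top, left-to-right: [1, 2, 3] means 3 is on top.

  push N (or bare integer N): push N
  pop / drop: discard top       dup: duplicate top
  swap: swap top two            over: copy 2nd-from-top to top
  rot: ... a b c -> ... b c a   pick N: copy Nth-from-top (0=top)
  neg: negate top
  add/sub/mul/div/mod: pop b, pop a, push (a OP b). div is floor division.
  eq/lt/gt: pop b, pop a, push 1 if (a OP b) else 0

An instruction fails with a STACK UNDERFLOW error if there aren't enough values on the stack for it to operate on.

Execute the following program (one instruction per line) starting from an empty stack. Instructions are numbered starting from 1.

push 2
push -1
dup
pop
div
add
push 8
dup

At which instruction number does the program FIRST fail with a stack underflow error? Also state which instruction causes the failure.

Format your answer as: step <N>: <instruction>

Step 1 ('push 2'): stack = [2], depth = 1
Step 2 ('push -1'): stack = [2, -1], depth = 2
Step 3 ('dup'): stack = [2, -1, -1], depth = 3
Step 4 ('pop'): stack = [2, -1], depth = 2
Step 5 ('div'): stack = [-2], depth = 1
Step 6 ('add'): needs 2 value(s) but depth is 1 — STACK UNDERFLOW

Answer: step 6: add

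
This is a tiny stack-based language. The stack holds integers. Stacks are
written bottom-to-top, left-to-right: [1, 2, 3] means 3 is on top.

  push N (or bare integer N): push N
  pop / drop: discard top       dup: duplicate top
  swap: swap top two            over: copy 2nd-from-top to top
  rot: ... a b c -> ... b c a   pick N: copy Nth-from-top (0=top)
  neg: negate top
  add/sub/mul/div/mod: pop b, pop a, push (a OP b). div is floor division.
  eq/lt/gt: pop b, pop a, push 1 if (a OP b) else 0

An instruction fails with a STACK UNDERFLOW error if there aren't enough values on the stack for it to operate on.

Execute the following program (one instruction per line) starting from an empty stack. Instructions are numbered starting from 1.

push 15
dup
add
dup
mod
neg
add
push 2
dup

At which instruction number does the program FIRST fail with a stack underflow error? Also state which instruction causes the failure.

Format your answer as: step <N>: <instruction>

Step 1 ('push 15'): stack = [15], depth = 1
Step 2 ('dup'): stack = [15, 15], depth = 2
Step 3 ('add'): stack = [30], depth = 1
Step 4 ('dup'): stack = [30, 30], depth = 2
Step 5 ('mod'): stack = [0], depth = 1
Step 6 ('neg'): stack = [0], depth = 1
Step 7 ('add'): needs 2 value(s) but depth is 1 — STACK UNDERFLOW

Answer: step 7: add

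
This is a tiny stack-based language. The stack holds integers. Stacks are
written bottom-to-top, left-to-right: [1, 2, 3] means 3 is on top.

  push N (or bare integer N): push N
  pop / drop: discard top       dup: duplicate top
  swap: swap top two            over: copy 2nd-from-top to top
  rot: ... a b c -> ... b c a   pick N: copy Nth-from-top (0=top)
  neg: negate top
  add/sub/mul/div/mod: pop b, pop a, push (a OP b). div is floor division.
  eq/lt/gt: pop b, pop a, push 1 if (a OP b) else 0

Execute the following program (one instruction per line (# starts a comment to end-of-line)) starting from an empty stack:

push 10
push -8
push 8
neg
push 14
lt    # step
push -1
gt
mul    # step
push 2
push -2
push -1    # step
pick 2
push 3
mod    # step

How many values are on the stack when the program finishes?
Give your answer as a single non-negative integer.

Answer: 6

Derivation:
After 'push 10': stack = [10] (depth 1)
After 'push -8': stack = [10, -8] (depth 2)
After 'push 8': stack = [10, -8, 8] (depth 3)
After 'neg': stack = [10, -8, -8] (depth 3)
After 'push 14': stack = [10, -8, -8, 14] (depth 4)
After 'lt': stack = [10, -8, 1] (depth 3)
After 'push -1': stack = [10, -8, 1, -1] (depth 4)
After 'gt': stack = [10, -8, 1] (depth 3)
After 'mul': stack = [10, -8] (depth 2)
After 'push 2': stack = [10, -8, 2] (depth 3)
After 'push -2': stack = [10, -8, 2, -2] (depth 4)
After 'push -1': stack = [10, -8, 2, -2, -1] (depth 5)
After 'pick 2': stack = [10, -8, 2, -2, -1, 2] (depth 6)
After 'push 3': stack = [10, -8, 2, -2, -1, 2, 3] (depth 7)
After 'mod': stack = [10, -8, 2, -2, -1, 2] (depth 6)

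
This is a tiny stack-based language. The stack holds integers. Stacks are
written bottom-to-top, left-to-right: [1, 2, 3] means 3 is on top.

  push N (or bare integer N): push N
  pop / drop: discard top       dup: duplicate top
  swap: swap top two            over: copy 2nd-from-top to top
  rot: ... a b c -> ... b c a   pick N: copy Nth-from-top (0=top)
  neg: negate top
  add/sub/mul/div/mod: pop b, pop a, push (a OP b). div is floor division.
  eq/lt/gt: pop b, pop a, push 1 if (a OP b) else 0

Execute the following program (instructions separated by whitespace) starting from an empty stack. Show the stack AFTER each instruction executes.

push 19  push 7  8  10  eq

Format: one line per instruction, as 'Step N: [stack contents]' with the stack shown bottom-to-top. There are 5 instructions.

Step 1: [19]
Step 2: [19, 7]
Step 3: [19, 7, 8]
Step 4: [19, 7, 8, 10]
Step 5: [19, 7, 0]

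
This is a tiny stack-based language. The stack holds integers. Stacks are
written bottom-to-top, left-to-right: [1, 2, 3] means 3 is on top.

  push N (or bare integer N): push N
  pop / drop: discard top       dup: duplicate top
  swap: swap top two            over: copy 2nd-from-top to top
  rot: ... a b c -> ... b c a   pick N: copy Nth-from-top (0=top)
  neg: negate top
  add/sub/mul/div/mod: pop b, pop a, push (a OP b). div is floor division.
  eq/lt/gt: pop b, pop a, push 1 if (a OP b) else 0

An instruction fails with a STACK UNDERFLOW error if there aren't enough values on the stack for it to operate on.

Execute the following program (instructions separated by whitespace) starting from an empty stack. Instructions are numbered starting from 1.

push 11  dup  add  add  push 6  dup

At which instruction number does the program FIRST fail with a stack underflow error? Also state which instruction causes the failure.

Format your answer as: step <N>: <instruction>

Step 1 ('push 11'): stack = [11], depth = 1
Step 2 ('dup'): stack = [11, 11], depth = 2
Step 3 ('add'): stack = [22], depth = 1
Step 4 ('add'): needs 2 value(s) but depth is 1 — STACK UNDERFLOW

Answer: step 4: add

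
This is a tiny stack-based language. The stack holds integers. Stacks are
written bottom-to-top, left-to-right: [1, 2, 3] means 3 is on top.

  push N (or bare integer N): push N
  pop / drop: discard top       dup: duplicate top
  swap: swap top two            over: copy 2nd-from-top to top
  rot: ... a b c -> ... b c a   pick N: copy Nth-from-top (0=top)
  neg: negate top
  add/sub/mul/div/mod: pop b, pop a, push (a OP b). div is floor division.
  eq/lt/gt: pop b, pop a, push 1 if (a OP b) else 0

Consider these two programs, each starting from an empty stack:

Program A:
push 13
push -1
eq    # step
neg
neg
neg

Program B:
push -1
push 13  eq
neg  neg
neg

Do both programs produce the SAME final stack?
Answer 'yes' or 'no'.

Answer: yes

Derivation:
Program A trace:
  After 'push 13': [13]
  After 'push -1': [13, -1]
  After 'eq': [0]
  After 'neg': [0]
  After 'neg': [0]
  After 'neg': [0]
Program A final stack: [0]

Program B trace:
  After 'push -1': [-1]
  After 'push 13': [-1, 13]
  After 'eq': [0]
  After 'neg': [0]
  After 'neg': [0]
  After 'neg': [0]
Program B final stack: [0]
Same: yes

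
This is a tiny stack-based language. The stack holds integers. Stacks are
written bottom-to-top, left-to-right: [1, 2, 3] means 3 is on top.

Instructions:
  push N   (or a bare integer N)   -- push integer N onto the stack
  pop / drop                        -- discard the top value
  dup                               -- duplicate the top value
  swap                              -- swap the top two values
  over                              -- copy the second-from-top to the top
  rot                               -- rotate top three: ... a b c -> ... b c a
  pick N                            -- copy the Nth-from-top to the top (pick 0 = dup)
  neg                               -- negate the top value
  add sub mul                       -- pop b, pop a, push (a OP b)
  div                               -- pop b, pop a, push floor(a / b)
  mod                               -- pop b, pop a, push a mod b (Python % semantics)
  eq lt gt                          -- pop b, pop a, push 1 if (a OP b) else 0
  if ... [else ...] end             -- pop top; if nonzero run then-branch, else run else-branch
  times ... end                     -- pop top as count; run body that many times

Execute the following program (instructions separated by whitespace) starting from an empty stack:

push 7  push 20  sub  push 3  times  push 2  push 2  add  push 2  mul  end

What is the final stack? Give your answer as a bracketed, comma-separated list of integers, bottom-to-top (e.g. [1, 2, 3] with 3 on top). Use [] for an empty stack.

Answer: [-13, 8, 8, 8]

Derivation:
After 'push 7': [7]
After 'push 20': [7, 20]
After 'sub': [-13]
After 'push 3': [-13, 3]
After 'times': [-13]
After 'push 2': [-13, 2]
After 'push 2': [-13, 2, 2]
After 'add': [-13, 4]
After 'push 2': [-13, 4, 2]
After 'mul': [-13, 8]
After 'push 2': [-13, 8, 2]
After 'push 2': [-13, 8, 2, 2]
After 'add': [-13, 8, 4]
After 'push 2': [-13, 8, 4, 2]
After 'mul': [-13, 8, 8]
After 'push 2': [-13, 8, 8, 2]
After 'push 2': [-13, 8, 8, 2, 2]
After 'add': [-13, 8, 8, 4]
After 'push 2': [-13, 8, 8, 4, 2]
After 'mul': [-13, 8, 8, 8]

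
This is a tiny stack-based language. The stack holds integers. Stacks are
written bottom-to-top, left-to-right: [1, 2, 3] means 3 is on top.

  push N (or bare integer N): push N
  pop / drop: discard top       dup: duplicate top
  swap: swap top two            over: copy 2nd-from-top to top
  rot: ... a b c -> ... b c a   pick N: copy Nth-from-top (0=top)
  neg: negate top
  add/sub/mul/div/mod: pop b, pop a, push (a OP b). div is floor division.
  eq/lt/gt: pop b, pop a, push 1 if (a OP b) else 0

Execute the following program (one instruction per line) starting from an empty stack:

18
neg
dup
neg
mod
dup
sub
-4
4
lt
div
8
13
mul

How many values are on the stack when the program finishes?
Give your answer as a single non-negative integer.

After 'push 18': stack = [18] (depth 1)
After 'neg': stack = [-18] (depth 1)
After 'dup': stack = [-18, -18] (depth 2)
After 'neg': stack = [-18, 18] (depth 2)
After 'mod': stack = [0] (depth 1)
After 'dup': stack = [0, 0] (depth 2)
After 'sub': stack = [0] (depth 1)
After 'push -4': stack = [0, -4] (depth 2)
After 'push 4': stack = [0, -4, 4] (depth 3)
After 'lt': stack = [0, 1] (depth 2)
After 'div': stack = [0] (depth 1)
After 'push 8': stack = [0, 8] (depth 2)
After 'push 13': stack = [0, 8, 13] (depth 3)
After 'mul': stack = [0, 104] (depth 2)

Answer: 2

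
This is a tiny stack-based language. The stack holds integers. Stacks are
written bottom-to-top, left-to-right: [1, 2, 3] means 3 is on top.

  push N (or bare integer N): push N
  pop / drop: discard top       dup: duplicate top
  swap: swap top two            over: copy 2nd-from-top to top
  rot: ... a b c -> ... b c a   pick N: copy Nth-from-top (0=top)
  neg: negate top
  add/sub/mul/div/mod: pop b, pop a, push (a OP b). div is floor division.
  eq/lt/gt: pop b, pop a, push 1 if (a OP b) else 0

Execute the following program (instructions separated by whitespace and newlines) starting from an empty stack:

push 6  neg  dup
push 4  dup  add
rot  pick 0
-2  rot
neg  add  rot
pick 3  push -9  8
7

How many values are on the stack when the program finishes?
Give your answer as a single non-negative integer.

After 'push 6': stack = [6] (depth 1)
After 'neg': stack = [-6] (depth 1)
After 'dup': stack = [-6, -6] (depth 2)
After 'push 4': stack = [-6, -6, 4] (depth 3)
After 'dup': stack = [-6, -6, 4, 4] (depth 4)
After 'add': stack = [-6, -6, 8] (depth 3)
After 'rot': stack = [-6, 8, -6] (depth 3)
After 'pick 0': stack = [-6, 8, -6, -6] (depth 4)
After 'push -2': stack = [-6, 8, -6, -6, -2] (depth 5)
After 'rot': stack = [-6, 8, -6, -2, -6] (depth 5)
After 'neg': stack = [-6, 8, -6, -2, 6] (depth 5)
After 'add': stack = [-6, 8, -6, 4] (depth 4)
After 'rot': stack = [-6, -6, 4, 8] (depth 4)
After 'pick 3': stack = [-6, -6, 4, 8, -6] (depth 5)
After 'push -9': stack = [-6, -6, 4, 8, -6, -9] (depth 6)
After 'push 8': stack = [-6, -6, 4, 8, -6, -9, 8] (depth 7)
After 'push 7': stack = [-6, -6, 4, 8, -6, -9, 8, 7] (depth 8)

Answer: 8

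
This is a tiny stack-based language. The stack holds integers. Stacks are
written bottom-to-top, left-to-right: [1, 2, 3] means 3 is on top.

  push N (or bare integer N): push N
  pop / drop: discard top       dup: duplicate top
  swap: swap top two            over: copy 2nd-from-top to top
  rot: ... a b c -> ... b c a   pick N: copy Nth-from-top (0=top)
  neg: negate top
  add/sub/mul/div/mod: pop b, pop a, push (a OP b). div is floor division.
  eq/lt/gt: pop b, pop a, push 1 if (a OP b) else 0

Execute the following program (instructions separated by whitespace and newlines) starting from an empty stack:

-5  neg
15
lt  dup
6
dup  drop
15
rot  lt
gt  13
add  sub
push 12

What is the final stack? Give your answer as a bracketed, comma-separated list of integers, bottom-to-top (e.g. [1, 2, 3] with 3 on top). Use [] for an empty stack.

Answer: [-13, 12]

Derivation:
After 'push -5': [-5]
After 'neg': [5]
After 'push 15': [5, 15]
After 'lt': [1]
After 'dup': [1, 1]
After 'push 6': [1, 1, 6]
After 'dup': [1, 1, 6, 6]
After 'drop': [1, 1, 6]
After 'push 15': [1, 1, 6, 15]
After 'rot': [1, 6, 15, 1]
After 'lt': [1, 6, 0]
After 'gt': [1, 1]
After 'push 13': [1, 1, 13]
After 'add': [1, 14]
After 'sub': [-13]
After 'push 12': [-13, 12]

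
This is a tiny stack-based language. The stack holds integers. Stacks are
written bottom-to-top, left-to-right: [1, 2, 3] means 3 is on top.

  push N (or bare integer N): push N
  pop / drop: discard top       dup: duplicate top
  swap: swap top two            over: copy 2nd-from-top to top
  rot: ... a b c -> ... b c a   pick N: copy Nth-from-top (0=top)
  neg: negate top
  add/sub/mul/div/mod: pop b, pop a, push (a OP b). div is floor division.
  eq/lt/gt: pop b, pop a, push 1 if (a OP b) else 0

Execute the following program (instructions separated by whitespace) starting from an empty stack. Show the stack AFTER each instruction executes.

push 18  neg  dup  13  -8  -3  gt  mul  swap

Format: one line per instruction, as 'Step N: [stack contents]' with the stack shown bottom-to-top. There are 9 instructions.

Step 1: [18]
Step 2: [-18]
Step 3: [-18, -18]
Step 4: [-18, -18, 13]
Step 5: [-18, -18, 13, -8]
Step 6: [-18, -18, 13, -8, -3]
Step 7: [-18, -18, 13, 0]
Step 8: [-18, -18, 0]
Step 9: [-18, 0, -18]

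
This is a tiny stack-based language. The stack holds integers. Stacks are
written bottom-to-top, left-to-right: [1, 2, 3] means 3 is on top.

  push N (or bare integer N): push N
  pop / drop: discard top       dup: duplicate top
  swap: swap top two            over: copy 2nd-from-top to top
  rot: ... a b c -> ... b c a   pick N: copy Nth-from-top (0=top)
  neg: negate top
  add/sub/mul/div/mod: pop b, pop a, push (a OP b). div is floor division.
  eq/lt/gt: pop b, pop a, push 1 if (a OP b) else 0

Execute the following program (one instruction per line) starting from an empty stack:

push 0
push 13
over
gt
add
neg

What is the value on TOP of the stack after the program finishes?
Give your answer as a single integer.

After 'push 0': [0]
After 'push 13': [0, 13]
After 'over': [0, 13, 0]
After 'gt': [0, 1]
After 'add': [1]
After 'neg': [-1]

Answer: -1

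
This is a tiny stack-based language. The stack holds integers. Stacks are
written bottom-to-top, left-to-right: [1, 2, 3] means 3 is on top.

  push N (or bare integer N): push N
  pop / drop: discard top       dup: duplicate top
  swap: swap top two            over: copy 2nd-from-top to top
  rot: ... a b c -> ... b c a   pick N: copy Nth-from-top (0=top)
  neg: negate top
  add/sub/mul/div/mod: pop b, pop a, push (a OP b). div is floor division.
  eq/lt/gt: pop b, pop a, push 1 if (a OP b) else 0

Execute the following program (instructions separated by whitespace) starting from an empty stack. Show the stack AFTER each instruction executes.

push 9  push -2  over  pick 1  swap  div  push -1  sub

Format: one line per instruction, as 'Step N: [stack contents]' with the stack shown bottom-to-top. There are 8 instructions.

Step 1: [9]
Step 2: [9, -2]
Step 3: [9, -2, 9]
Step 4: [9, -2, 9, -2]
Step 5: [9, -2, -2, 9]
Step 6: [9, -2, -1]
Step 7: [9, -2, -1, -1]
Step 8: [9, -2, 0]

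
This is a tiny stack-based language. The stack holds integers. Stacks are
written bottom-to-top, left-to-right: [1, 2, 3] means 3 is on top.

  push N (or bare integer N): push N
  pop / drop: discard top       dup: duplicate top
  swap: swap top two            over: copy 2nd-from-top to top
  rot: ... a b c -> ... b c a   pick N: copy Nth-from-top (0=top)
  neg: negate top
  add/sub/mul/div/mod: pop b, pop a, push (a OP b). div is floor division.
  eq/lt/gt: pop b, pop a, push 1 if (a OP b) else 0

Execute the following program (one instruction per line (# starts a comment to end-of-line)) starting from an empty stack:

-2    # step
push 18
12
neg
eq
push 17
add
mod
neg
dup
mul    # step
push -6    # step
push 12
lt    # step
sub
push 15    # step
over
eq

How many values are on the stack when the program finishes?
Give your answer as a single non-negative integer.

After 'push -2': stack = [-2] (depth 1)
After 'push 18': stack = [-2, 18] (depth 2)
After 'push 12': stack = [-2, 18, 12] (depth 3)
After 'neg': stack = [-2, 18, -12] (depth 3)
After 'eq': stack = [-2, 0] (depth 2)
After 'push 17': stack = [-2, 0, 17] (depth 3)
After 'add': stack = [-2, 17] (depth 2)
After 'mod': stack = [15] (depth 1)
After 'neg': stack = [-15] (depth 1)
After 'dup': stack = [-15, -15] (depth 2)
After 'mul': stack = [225] (depth 1)
After 'push -6': stack = [225, -6] (depth 2)
After 'push 12': stack = [225, -6, 12] (depth 3)
After 'lt': stack = [225, 1] (depth 2)
After 'sub': stack = [224] (depth 1)
After 'push 15': stack = [224, 15] (depth 2)
After 'over': stack = [224, 15, 224] (depth 3)
After 'eq': stack = [224, 0] (depth 2)

Answer: 2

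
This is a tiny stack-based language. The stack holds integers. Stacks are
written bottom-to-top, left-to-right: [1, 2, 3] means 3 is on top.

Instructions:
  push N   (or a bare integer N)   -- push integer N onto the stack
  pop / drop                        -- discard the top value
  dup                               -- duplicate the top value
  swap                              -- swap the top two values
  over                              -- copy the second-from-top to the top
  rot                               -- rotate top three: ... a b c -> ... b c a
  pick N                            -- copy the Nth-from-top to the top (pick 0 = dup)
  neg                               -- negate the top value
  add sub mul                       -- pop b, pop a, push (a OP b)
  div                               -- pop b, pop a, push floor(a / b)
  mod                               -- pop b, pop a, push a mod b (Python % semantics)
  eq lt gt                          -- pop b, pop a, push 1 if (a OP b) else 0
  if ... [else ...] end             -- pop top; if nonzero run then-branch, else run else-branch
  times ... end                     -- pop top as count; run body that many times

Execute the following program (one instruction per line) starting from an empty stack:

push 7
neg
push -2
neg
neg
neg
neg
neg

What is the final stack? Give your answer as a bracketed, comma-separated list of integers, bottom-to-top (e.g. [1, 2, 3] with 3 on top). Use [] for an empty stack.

Answer: [-7, 2]

Derivation:
After 'push 7': [7]
After 'neg': [-7]
After 'push -2': [-7, -2]
After 'neg': [-7, 2]
After 'neg': [-7, -2]
After 'neg': [-7, 2]
After 'neg': [-7, -2]
After 'neg': [-7, 2]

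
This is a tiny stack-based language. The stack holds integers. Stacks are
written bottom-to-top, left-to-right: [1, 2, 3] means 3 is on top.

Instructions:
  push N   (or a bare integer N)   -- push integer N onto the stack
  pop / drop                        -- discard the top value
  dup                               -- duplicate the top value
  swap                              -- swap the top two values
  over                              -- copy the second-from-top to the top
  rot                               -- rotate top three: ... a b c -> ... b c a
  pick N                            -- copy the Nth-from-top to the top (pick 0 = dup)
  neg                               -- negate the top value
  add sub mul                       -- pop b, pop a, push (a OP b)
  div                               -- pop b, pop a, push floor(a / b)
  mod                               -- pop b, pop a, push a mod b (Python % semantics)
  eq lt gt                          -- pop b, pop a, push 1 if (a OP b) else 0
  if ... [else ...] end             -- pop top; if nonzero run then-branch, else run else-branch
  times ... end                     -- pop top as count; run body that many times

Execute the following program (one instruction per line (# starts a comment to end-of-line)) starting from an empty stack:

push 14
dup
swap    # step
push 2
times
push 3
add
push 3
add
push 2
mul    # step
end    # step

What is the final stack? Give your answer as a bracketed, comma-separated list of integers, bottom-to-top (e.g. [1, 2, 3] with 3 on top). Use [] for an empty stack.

After 'push 14': [14]
After 'dup': [14, 14]
After 'swap': [14, 14]
After 'push 2': [14, 14, 2]
After 'times': [14, 14]
After 'push 3': [14, 14, 3]
After 'add': [14, 17]
After 'push 3': [14, 17, 3]
After 'add': [14, 20]
After 'push 2': [14, 20, 2]
After 'mul': [14, 40]
After 'push 3': [14, 40, 3]
After 'add': [14, 43]
After 'push 3': [14, 43, 3]
After 'add': [14, 46]
After 'push 2': [14, 46, 2]
After 'mul': [14, 92]

Answer: [14, 92]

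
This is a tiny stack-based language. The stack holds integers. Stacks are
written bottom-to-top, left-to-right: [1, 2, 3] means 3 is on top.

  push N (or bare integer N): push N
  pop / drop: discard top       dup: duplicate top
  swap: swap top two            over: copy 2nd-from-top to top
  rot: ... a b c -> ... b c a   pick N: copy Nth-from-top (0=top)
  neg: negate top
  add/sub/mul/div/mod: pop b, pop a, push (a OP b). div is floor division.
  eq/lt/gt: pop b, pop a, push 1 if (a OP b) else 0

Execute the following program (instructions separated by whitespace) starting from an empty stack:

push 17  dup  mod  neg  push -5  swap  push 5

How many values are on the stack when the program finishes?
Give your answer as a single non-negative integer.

Answer: 3

Derivation:
After 'push 17': stack = [17] (depth 1)
After 'dup': stack = [17, 17] (depth 2)
After 'mod': stack = [0] (depth 1)
After 'neg': stack = [0] (depth 1)
After 'push -5': stack = [0, -5] (depth 2)
After 'swap': stack = [-5, 0] (depth 2)
After 'push 5': stack = [-5, 0, 5] (depth 3)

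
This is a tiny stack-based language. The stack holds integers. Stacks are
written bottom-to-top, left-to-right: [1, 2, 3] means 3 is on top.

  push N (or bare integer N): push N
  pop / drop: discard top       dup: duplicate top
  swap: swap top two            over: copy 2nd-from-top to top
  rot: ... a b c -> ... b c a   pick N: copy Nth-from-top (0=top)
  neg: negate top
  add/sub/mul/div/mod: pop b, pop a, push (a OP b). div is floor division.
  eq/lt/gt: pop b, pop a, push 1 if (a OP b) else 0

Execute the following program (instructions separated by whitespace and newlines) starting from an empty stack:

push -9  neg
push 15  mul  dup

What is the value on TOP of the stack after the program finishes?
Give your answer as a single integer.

After 'push -9': [-9]
After 'neg': [9]
After 'push 15': [9, 15]
After 'mul': [135]
After 'dup': [135, 135]

Answer: 135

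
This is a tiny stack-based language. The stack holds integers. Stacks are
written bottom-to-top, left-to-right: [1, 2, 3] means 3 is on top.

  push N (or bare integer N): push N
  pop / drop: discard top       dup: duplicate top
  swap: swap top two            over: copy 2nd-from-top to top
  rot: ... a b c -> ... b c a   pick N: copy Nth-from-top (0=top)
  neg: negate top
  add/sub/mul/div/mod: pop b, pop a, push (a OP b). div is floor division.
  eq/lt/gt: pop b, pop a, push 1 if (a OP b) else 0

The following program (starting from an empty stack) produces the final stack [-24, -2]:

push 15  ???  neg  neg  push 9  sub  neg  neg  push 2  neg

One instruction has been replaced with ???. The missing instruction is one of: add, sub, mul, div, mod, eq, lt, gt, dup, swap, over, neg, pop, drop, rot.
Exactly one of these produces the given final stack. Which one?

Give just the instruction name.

Stack before ???: [15]
Stack after ???:  [-15]
The instruction that transforms [15] -> [-15] is: neg

Answer: neg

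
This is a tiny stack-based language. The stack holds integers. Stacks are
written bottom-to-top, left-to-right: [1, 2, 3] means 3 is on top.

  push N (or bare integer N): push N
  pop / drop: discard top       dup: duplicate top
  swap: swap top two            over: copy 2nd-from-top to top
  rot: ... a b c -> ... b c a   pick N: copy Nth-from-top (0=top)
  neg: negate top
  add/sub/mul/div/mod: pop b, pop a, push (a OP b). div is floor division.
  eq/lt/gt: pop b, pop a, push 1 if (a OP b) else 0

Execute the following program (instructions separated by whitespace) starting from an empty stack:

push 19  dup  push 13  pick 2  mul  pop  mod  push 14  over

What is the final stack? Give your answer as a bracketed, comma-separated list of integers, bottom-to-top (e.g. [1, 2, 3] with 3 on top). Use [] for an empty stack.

Answer: [0, 14, 0]

Derivation:
After 'push 19': [19]
After 'dup': [19, 19]
After 'push 13': [19, 19, 13]
After 'pick 2': [19, 19, 13, 19]
After 'mul': [19, 19, 247]
After 'pop': [19, 19]
After 'mod': [0]
After 'push 14': [0, 14]
After 'over': [0, 14, 0]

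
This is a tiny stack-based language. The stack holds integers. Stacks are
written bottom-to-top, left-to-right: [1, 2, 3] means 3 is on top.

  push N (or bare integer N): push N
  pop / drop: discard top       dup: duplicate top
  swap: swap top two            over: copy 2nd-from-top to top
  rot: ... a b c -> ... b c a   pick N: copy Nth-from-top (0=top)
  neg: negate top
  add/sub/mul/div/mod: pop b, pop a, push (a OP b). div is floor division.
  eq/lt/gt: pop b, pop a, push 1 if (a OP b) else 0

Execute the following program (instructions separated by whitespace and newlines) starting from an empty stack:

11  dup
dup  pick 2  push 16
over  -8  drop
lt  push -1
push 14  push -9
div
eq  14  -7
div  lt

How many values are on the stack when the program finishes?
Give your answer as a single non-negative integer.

After 'push 11': stack = [11] (depth 1)
After 'dup': stack = [11, 11] (depth 2)
After 'dup': stack = [11, 11, 11] (depth 3)
After 'pick 2': stack = [11, 11, 11, 11] (depth 4)
After 'push 16': stack = [11, 11, 11, 11, 16] (depth 5)
After 'over': stack = [11, 11, 11, 11, 16, 11] (depth 6)
After 'push -8': stack = [11, 11, 11, 11, 16, 11, -8] (depth 7)
After 'drop': stack = [11, 11, 11, 11, 16, 11] (depth 6)
After 'lt': stack = [11, 11, 11, 11, 0] (depth 5)
After 'push -1': stack = [11, 11, 11, 11, 0, -1] (depth 6)
After 'push 14': stack = [11, 11, 11, 11, 0, -1, 14] (depth 7)
After 'push -9': stack = [11, 11, 11, 11, 0, -1, 14, -9] (depth 8)
After 'div': stack = [11, 11, 11, 11, 0, -1, -2] (depth 7)
After 'eq': stack = [11, 11, 11, 11, 0, 0] (depth 6)
After 'push 14': stack = [11, 11, 11, 11, 0, 0, 14] (depth 7)
After 'push -7': stack = [11, 11, 11, 11, 0, 0, 14, -7] (depth 8)
After 'div': stack = [11, 11, 11, 11, 0, 0, -2] (depth 7)
After 'lt': stack = [11, 11, 11, 11, 0, 0] (depth 6)

Answer: 6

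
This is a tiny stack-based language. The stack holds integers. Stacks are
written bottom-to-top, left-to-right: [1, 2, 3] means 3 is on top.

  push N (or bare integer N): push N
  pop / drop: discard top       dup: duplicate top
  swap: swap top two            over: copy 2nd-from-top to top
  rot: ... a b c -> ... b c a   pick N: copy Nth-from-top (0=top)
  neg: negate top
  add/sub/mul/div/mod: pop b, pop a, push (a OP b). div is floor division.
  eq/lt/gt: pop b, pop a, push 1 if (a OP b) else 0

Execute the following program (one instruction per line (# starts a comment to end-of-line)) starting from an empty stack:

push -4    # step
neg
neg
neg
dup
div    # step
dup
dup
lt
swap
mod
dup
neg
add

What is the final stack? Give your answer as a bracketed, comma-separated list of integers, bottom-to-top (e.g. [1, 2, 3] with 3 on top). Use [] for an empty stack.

After 'push -4': [-4]
After 'neg': [4]
After 'neg': [-4]
After 'neg': [4]
After 'dup': [4, 4]
After 'div': [1]
After 'dup': [1, 1]
After 'dup': [1, 1, 1]
After 'lt': [1, 0]
After 'swap': [0, 1]
After 'mod': [0]
After 'dup': [0, 0]
After 'neg': [0, 0]
After 'add': [0]

Answer: [0]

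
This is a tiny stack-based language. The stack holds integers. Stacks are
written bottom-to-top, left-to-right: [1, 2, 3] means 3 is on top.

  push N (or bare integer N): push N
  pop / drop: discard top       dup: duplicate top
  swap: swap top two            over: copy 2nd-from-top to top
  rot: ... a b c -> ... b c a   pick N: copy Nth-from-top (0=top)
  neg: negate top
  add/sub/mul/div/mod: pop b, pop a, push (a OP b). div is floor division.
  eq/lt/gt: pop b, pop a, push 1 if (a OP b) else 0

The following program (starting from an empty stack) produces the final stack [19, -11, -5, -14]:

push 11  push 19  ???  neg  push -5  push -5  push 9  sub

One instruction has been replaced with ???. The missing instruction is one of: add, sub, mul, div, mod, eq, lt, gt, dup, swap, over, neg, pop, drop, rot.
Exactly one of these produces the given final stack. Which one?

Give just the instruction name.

Stack before ???: [11, 19]
Stack after ???:  [19, 11]
The instruction that transforms [11, 19] -> [19, 11] is: swap

Answer: swap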